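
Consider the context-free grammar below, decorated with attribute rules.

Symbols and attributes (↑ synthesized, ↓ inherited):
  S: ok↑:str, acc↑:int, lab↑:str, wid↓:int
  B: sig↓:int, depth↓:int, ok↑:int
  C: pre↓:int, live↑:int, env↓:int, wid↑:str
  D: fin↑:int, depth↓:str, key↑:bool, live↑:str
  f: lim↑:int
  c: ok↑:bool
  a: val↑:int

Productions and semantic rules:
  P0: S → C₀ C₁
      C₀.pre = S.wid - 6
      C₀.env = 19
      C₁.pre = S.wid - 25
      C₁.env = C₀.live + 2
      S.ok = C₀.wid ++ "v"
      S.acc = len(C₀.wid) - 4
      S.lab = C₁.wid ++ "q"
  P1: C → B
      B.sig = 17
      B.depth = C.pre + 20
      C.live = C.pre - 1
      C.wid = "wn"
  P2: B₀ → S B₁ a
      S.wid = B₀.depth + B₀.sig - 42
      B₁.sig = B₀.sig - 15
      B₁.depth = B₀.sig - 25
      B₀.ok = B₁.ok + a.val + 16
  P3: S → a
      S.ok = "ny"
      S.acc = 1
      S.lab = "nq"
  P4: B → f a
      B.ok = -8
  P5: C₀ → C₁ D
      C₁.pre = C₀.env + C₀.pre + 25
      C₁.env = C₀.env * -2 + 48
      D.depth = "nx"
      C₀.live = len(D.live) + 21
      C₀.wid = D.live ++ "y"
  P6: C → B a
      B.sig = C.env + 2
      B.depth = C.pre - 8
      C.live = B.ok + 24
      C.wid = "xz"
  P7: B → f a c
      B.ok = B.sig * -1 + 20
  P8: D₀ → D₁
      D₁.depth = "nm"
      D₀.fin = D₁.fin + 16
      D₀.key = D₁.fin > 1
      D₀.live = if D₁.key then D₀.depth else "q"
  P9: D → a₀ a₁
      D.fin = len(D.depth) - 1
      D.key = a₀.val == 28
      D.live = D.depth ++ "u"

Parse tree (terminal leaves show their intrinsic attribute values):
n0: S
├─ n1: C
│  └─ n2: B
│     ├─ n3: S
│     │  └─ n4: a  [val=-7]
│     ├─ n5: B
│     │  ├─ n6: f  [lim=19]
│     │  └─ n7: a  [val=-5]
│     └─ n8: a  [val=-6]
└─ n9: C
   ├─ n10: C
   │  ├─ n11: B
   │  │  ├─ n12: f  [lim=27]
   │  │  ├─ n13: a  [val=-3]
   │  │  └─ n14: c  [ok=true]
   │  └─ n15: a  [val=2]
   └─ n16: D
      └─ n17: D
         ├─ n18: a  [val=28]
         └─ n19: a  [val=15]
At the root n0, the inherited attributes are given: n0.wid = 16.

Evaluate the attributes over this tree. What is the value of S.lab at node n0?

"nxyq"

1. n0.wid = 16  [given at root]
2. n1.pre = 10  [S.wid - 6]
3. n1.env = 19  [19]
4. n2.sig = 17  [17]
5. n2.depth = 30  [C.pre + 20]
6. n3.wid = 5  [B₀.depth + B₀.sig - 42]
7. n4.val = -7  [terminal]
8. n3.ok = "ny"  ["ny"]
9. n3.acc = 1  [1]
10. n3.lab = "nq"  ["nq"]
11. n5.sig = 2  [B₀.sig - 15]
12. n5.depth = -8  [B₀.sig - 25]
13. n6.lim = 19  [terminal]
14. n7.val = -5  [terminal]
15. n5.ok = -8  [-8]
16. n8.val = -6  [terminal]
17. n2.ok = 2  [B₁.ok + a.val + 16]
18. n1.live = 9  [C.pre - 1]
19. n1.wid = "wn"  ["wn"]
20. n9.pre = -9  [S.wid - 25]
21. n9.env = 11  [C₀.live + 2]
22. n10.pre = 27  [C₀.env + C₀.pre + 25]
23. n10.env = 26  [C₀.env * -2 + 48]
24. n11.sig = 28  [C.env + 2]
25. n11.depth = 19  [C.pre - 8]
26. n12.lim = 27  [terminal]
27. n13.val = -3  [terminal]
28. n14.ok = true  [terminal]
29. n11.ok = -8  [B.sig * -1 + 20]
30. n15.val = 2  [terminal]
31. n10.live = 16  [B.ok + 24]
32. n10.wid = "xz"  ["xz"]
33. n16.depth = "nx"  ["nx"]
34. n17.depth = "nm"  ["nm"]
35. n18.val = 28  [terminal]
36. n19.val = 15  [terminal]
37. n17.fin = 1  [len(D.depth) - 1]
38. n17.key = true  [a₀.val == 28]
39. n17.live = "nmu"  [D.depth ++ "u"]
40. n16.fin = 17  [D₁.fin + 16]
41. n16.key = false  [D₁.fin > 1]
42. n16.live = "nx"  [if D₁.key then D₀.depth else "q"]
43. n9.live = 23  [len(D.live) + 21]
44. n9.wid = "nxy"  [D.live ++ "y"]
45. n0.ok = "wnv"  [C₀.wid ++ "v"]
46. n0.acc = -2  [len(C₀.wid) - 4]
47. n0.lab = "nxyq"  [C₁.wid ++ "q"]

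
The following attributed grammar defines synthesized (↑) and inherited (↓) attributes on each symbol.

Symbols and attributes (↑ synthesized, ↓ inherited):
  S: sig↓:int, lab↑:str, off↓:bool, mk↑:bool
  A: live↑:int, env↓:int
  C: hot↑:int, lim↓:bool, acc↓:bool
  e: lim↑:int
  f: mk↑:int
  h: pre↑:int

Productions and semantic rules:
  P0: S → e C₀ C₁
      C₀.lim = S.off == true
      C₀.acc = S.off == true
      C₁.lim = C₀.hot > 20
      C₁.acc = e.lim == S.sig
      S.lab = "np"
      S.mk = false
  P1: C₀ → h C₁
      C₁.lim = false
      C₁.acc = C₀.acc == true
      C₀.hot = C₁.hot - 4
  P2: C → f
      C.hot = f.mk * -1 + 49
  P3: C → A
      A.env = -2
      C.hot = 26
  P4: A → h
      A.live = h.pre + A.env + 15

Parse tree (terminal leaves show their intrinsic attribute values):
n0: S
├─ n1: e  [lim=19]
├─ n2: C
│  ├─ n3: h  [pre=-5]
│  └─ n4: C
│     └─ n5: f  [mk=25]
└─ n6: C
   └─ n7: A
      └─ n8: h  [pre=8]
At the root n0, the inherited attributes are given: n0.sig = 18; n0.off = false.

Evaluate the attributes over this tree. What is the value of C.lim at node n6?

1. n0.sig = 18  [given at root]
2. n0.off = false  [given at root]
3. n1.lim = 19  [terminal]
4. n2.lim = false  [S.off == true]
5. n2.acc = false  [S.off == true]
6. n3.pre = -5  [terminal]
7. n4.lim = false  [false]
8. n4.acc = false  [C₀.acc == true]
9. n5.mk = 25  [terminal]
10. n4.hot = 24  [f.mk * -1 + 49]
11. n2.hot = 20  [C₁.hot - 4]
12. n6.lim = false  [C₀.hot > 20]
13. n6.acc = false  [e.lim == S.sig]
14. n7.env = -2  [-2]
15. n8.pre = 8  [terminal]
16. n7.live = 21  [h.pre + A.env + 15]
17. n6.hot = 26  [26]
18. n0.lab = "np"  ["np"]
19. n0.mk = false  [false]

false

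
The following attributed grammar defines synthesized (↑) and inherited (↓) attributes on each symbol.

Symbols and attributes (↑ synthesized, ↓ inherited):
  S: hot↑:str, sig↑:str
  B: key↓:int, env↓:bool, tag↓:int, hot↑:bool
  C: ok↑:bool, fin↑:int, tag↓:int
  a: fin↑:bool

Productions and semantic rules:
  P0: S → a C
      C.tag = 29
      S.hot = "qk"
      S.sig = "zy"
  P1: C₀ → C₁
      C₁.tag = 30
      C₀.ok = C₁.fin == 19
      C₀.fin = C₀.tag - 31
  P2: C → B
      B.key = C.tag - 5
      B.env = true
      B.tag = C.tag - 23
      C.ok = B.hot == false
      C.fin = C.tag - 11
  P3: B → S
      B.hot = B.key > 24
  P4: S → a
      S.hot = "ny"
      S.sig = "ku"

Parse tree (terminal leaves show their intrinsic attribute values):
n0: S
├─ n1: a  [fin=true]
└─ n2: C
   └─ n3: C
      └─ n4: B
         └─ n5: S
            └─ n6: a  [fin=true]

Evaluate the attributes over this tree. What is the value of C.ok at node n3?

1. n1.fin = true  [terminal]
2. n2.tag = 29  [29]
3. n3.tag = 30  [30]
4. n4.key = 25  [C.tag - 5]
5. n4.env = true  [true]
6. n4.tag = 7  [C.tag - 23]
7. n6.fin = true  [terminal]
8. n5.hot = "ny"  ["ny"]
9. n5.sig = "ku"  ["ku"]
10. n4.hot = true  [B.key > 24]
11. n3.ok = false  [B.hot == false]
12. n3.fin = 19  [C.tag - 11]
13. n2.ok = true  [C₁.fin == 19]
14. n2.fin = -2  [C₀.tag - 31]
15. n0.hot = "qk"  ["qk"]
16. n0.sig = "zy"  ["zy"]

false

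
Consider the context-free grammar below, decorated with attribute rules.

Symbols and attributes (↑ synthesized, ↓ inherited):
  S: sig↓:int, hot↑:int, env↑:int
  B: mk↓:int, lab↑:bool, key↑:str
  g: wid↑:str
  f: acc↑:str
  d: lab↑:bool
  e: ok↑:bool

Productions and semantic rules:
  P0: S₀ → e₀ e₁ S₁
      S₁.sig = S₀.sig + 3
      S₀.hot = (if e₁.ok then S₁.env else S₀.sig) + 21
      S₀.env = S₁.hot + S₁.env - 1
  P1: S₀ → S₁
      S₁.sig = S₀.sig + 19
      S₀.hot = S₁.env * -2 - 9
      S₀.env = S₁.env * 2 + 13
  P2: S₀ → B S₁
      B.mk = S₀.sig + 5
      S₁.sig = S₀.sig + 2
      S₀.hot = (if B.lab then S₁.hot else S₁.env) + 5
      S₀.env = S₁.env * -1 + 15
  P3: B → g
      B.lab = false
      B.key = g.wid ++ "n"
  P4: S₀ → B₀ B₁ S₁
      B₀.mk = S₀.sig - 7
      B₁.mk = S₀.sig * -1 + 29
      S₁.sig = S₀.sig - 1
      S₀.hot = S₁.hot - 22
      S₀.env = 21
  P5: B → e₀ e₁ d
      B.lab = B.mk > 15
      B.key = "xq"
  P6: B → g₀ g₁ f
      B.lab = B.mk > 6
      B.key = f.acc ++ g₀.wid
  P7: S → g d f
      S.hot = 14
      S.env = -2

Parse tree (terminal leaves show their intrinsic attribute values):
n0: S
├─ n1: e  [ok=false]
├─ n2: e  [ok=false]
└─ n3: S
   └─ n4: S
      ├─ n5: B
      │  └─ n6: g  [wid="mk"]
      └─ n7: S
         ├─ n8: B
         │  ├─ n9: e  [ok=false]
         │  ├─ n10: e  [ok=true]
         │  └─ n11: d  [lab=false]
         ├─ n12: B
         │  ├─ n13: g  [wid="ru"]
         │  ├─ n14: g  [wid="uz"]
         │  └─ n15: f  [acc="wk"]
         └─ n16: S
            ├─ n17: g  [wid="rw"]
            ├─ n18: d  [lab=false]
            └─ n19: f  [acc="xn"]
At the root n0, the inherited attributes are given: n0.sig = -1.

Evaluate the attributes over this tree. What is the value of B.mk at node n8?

16

1. n0.sig = -1  [given at root]
2. n1.ok = false  [terminal]
3. n2.ok = false  [terminal]
4. n3.sig = 2  [S₀.sig + 3]
5. n4.sig = 21  [S₀.sig + 19]
6. n5.mk = 26  [S₀.sig + 5]
7. n6.wid = "mk"  [terminal]
8. n5.lab = false  [false]
9. n5.key = "mkn"  [g.wid ++ "n"]
10. n7.sig = 23  [S₀.sig + 2]
11. n8.mk = 16  [S₀.sig - 7]
12. n9.ok = false  [terminal]
13. n10.ok = true  [terminal]
14. n11.lab = false  [terminal]
15. n8.lab = true  [B.mk > 15]
16. n8.key = "xq"  ["xq"]
17. n12.mk = 6  [S₀.sig * -1 + 29]
18. n13.wid = "ru"  [terminal]
19. n14.wid = "uz"  [terminal]
20. n15.acc = "wk"  [terminal]
21. n12.lab = false  [B.mk > 6]
22. n12.key = "wkru"  [f.acc ++ g₀.wid]
23. n16.sig = 22  [S₀.sig - 1]
24. n17.wid = "rw"  [terminal]
25. n18.lab = false  [terminal]
26. n19.acc = "xn"  [terminal]
27. n16.hot = 14  [14]
28. n16.env = -2  [-2]
29. n7.hot = -8  [S₁.hot - 22]
30. n7.env = 21  [21]
31. n4.hot = 26  [(if B.lab then S₁.hot else S₁.env) + 5]
32. n4.env = -6  [S₁.env * -1 + 15]
33. n3.hot = 3  [S₁.env * -2 - 9]
34. n3.env = 1  [S₁.env * 2 + 13]
35. n0.hot = 20  [(if e₁.ok then S₁.env else S₀.sig) + 21]
36. n0.env = 3  [S₁.hot + S₁.env - 1]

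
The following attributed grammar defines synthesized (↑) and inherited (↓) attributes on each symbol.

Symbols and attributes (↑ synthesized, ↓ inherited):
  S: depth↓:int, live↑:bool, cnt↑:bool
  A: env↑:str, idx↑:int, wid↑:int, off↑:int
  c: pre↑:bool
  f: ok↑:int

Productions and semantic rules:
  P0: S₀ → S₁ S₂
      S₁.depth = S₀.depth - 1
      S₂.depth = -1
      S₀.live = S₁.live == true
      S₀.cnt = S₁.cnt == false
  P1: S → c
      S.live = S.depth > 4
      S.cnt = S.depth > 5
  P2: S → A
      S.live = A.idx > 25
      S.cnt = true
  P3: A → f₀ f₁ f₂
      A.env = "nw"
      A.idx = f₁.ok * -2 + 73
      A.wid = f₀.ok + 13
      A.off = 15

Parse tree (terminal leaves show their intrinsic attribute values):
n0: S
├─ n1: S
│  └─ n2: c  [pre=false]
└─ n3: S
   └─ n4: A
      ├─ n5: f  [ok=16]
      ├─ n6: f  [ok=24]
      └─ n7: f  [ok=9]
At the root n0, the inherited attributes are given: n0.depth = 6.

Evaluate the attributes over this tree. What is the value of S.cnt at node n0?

true

1. n0.depth = 6  [given at root]
2. n1.depth = 5  [S₀.depth - 1]
3. n2.pre = false  [terminal]
4. n1.live = true  [S.depth > 4]
5. n1.cnt = false  [S.depth > 5]
6. n3.depth = -1  [-1]
7. n5.ok = 16  [terminal]
8. n6.ok = 24  [terminal]
9. n7.ok = 9  [terminal]
10. n4.env = "nw"  ["nw"]
11. n4.idx = 25  [f₁.ok * -2 + 73]
12. n4.wid = 29  [f₀.ok + 13]
13. n4.off = 15  [15]
14. n3.live = false  [A.idx > 25]
15. n3.cnt = true  [true]
16. n0.live = true  [S₁.live == true]
17. n0.cnt = true  [S₁.cnt == false]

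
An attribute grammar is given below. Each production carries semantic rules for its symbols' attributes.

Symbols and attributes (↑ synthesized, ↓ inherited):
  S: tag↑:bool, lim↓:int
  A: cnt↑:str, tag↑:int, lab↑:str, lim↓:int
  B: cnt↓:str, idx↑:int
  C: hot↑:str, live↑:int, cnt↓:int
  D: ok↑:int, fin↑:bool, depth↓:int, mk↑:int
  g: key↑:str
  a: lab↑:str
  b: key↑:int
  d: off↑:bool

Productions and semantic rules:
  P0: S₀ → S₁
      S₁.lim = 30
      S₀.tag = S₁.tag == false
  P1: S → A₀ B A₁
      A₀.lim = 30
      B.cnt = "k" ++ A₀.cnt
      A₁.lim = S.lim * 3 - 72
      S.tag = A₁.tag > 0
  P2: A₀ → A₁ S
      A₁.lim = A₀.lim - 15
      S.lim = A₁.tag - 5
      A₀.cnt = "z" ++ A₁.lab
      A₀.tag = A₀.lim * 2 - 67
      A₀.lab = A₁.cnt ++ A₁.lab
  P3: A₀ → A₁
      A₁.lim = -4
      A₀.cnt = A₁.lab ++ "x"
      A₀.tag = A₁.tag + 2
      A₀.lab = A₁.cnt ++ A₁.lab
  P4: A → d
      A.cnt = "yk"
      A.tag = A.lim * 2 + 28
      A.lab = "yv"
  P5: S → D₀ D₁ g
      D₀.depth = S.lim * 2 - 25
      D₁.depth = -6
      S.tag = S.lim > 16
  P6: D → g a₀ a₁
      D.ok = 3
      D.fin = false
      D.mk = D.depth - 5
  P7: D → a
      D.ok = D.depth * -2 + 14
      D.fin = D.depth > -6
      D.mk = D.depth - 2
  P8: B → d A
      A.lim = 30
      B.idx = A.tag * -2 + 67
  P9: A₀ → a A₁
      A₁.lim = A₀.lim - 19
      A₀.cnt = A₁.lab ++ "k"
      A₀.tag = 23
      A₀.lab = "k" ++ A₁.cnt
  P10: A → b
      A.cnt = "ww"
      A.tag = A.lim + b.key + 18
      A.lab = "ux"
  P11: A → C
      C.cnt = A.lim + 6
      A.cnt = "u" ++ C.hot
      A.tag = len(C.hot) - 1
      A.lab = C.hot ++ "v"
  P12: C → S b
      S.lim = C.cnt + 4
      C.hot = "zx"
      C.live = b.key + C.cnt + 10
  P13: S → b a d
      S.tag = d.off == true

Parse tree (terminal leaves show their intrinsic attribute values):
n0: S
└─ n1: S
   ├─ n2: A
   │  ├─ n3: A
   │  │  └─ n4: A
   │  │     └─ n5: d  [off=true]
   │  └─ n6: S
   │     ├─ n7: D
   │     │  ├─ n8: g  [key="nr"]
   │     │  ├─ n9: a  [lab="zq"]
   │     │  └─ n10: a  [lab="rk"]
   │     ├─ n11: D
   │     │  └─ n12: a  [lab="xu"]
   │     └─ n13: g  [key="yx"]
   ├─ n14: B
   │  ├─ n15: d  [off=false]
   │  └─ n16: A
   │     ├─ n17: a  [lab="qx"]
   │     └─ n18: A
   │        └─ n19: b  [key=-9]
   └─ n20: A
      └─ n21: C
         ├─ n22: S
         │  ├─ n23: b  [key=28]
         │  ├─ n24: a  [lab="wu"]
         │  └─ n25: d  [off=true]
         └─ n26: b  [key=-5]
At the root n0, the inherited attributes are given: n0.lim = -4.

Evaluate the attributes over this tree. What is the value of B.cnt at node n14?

1. n0.lim = -4  [given at root]
2. n1.lim = 30  [30]
3. n2.lim = 30  [30]
4. n3.lim = 15  [A₀.lim - 15]
5. n4.lim = -4  [-4]
6. n5.off = true  [terminal]
7. n4.cnt = "yk"  ["yk"]
8. n4.tag = 20  [A.lim * 2 + 28]
9. n4.lab = "yv"  ["yv"]
10. n3.cnt = "yvx"  [A₁.lab ++ "x"]
11. n3.tag = 22  [A₁.tag + 2]
12. n3.lab = "ykyv"  [A₁.cnt ++ A₁.lab]
13. n6.lim = 17  [A₁.tag - 5]
14. n7.depth = 9  [S.lim * 2 - 25]
15. n8.key = "nr"  [terminal]
16. n9.lab = "zq"  [terminal]
17. n10.lab = "rk"  [terminal]
18. n7.ok = 3  [3]
19. n7.fin = false  [false]
20. n7.mk = 4  [D.depth - 5]
21. n11.depth = -6  [-6]
22. n12.lab = "xu"  [terminal]
23. n11.ok = 26  [D.depth * -2 + 14]
24. n11.fin = false  [D.depth > -6]
25. n11.mk = -8  [D.depth - 2]
26. n13.key = "yx"  [terminal]
27. n6.tag = true  [S.lim > 16]
28. n2.cnt = "zykyv"  ["z" ++ A₁.lab]
29. n2.tag = -7  [A₀.lim * 2 - 67]
30. n2.lab = "yvxykyv"  [A₁.cnt ++ A₁.lab]
31. n14.cnt = "kzykyv"  ["k" ++ A₀.cnt]
32. n15.off = false  [terminal]
33. n16.lim = 30  [30]
34. n17.lab = "qx"  [terminal]
35. n18.lim = 11  [A₀.lim - 19]
36. n19.key = -9  [terminal]
37. n18.cnt = "ww"  ["ww"]
38. n18.tag = 20  [A.lim + b.key + 18]
39. n18.lab = "ux"  ["ux"]
40. n16.cnt = "uxk"  [A₁.lab ++ "k"]
41. n16.tag = 23  [23]
42. n16.lab = "kww"  ["k" ++ A₁.cnt]
43. n14.idx = 21  [A.tag * -2 + 67]
44. n20.lim = 18  [S.lim * 3 - 72]
45. n21.cnt = 24  [A.lim + 6]
46. n22.lim = 28  [C.cnt + 4]
47. n23.key = 28  [terminal]
48. n24.lab = "wu"  [terminal]
49. n25.off = true  [terminal]
50. n22.tag = true  [d.off == true]
51. n26.key = -5  [terminal]
52. n21.hot = "zx"  ["zx"]
53. n21.live = 29  [b.key + C.cnt + 10]
54. n20.cnt = "uzx"  ["u" ++ C.hot]
55. n20.tag = 1  [len(C.hot) - 1]
56. n20.lab = "zxv"  [C.hot ++ "v"]
57. n1.tag = true  [A₁.tag > 0]
58. n0.tag = false  [S₁.tag == false]

"kzykyv"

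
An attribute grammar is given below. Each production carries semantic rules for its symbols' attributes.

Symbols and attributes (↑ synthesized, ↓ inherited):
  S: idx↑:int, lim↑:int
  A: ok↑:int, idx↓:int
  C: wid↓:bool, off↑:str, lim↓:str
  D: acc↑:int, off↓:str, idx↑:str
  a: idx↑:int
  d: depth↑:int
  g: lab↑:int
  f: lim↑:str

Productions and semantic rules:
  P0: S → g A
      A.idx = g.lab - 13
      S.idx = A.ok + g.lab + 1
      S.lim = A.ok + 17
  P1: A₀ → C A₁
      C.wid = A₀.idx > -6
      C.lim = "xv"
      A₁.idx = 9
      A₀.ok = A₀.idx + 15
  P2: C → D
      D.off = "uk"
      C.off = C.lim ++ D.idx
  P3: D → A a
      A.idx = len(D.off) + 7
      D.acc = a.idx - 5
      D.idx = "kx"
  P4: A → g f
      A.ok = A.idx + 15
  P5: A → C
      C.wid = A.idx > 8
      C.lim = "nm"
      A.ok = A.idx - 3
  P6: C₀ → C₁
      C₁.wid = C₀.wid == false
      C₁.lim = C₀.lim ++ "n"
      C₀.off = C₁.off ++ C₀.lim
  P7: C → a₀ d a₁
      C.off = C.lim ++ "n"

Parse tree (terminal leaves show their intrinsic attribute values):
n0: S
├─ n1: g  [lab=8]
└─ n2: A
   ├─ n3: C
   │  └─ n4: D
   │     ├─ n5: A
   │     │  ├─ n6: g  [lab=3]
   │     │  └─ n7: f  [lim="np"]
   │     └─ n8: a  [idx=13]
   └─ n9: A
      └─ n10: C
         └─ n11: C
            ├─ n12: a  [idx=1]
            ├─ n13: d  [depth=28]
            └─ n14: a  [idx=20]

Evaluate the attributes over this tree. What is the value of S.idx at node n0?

1. n1.lab = 8  [terminal]
2. n2.idx = -5  [g.lab - 13]
3. n3.wid = true  [A₀.idx > -6]
4. n3.lim = "xv"  ["xv"]
5. n4.off = "uk"  ["uk"]
6. n5.idx = 9  [len(D.off) + 7]
7. n6.lab = 3  [terminal]
8. n7.lim = "np"  [terminal]
9. n5.ok = 24  [A.idx + 15]
10. n8.idx = 13  [terminal]
11. n4.acc = 8  [a.idx - 5]
12. n4.idx = "kx"  ["kx"]
13. n3.off = "xvkx"  [C.lim ++ D.idx]
14. n9.idx = 9  [9]
15. n10.wid = true  [A.idx > 8]
16. n10.lim = "nm"  ["nm"]
17. n11.wid = false  [C₀.wid == false]
18. n11.lim = "nmn"  [C₀.lim ++ "n"]
19. n12.idx = 1  [terminal]
20. n13.depth = 28  [terminal]
21. n14.idx = 20  [terminal]
22. n11.off = "nmnn"  [C.lim ++ "n"]
23. n10.off = "nmnnnm"  [C₁.off ++ C₀.lim]
24. n9.ok = 6  [A.idx - 3]
25. n2.ok = 10  [A₀.idx + 15]
26. n0.idx = 19  [A.ok + g.lab + 1]
27. n0.lim = 27  [A.ok + 17]

19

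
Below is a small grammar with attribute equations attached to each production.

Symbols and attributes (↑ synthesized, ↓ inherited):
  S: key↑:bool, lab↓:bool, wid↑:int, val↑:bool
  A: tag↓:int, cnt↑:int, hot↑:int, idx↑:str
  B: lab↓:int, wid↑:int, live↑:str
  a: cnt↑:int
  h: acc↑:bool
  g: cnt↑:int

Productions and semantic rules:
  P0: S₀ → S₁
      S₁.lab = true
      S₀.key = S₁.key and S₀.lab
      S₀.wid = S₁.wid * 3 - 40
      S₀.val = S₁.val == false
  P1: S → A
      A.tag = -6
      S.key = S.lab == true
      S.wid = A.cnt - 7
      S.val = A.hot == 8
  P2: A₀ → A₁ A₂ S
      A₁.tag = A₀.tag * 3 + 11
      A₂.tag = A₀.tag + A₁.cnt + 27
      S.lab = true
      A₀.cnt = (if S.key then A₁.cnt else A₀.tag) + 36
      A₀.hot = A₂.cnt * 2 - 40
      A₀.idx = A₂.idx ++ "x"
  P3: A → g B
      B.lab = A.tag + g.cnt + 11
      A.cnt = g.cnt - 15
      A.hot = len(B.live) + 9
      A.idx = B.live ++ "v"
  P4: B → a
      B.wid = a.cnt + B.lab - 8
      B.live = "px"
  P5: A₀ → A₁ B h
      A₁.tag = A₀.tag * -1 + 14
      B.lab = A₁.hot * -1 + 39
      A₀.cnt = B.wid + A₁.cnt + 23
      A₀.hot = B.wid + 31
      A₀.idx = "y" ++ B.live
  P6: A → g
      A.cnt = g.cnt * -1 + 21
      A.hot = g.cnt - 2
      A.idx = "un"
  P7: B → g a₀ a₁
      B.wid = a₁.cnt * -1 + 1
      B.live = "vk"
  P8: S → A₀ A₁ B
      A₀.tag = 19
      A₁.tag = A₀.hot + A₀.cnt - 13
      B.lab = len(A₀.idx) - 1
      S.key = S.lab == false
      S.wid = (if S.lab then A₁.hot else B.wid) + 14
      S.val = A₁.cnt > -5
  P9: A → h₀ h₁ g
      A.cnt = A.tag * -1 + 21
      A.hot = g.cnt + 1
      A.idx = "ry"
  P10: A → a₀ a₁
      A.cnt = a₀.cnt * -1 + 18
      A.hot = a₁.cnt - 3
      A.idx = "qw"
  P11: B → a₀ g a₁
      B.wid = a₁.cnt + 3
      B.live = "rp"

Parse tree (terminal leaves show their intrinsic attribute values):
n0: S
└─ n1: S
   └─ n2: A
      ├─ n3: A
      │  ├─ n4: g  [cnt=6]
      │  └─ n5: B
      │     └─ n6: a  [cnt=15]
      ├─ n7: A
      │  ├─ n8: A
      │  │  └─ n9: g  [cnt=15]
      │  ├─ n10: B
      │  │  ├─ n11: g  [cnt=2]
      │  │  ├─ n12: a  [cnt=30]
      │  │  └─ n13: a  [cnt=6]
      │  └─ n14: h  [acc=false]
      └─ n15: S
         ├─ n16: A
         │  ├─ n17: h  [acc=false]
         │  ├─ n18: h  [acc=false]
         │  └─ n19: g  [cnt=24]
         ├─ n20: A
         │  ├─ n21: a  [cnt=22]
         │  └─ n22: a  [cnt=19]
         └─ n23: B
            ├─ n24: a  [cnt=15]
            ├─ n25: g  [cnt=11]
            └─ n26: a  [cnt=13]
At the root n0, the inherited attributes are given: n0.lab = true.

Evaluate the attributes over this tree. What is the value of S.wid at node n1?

23

1. n0.lab = true  [given at root]
2. n1.lab = true  [true]
3. n2.tag = -6  [-6]
4. n3.tag = -7  [A₀.tag * 3 + 11]
5. n4.cnt = 6  [terminal]
6. n5.lab = 10  [A.tag + g.cnt + 11]
7. n6.cnt = 15  [terminal]
8. n5.wid = 17  [a.cnt + B.lab - 8]
9. n5.live = "px"  ["px"]
10. n3.cnt = -9  [g.cnt - 15]
11. n3.hot = 11  [len(B.live) + 9]
12. n3.idx = "pxv"  [B.live ++ "v"]
13. n7.tag = 12  [A₀.tag + A₁.cnt + 27]
14. n8.tag = 2  [A₀.tag * -1 + 14]
15. n9.cnt = 15  [terminal]
16. n8.cnt = 6  [g.cnt * -1 + 21]
17. n8.hot = 13  [g.cnt - 2]
18. n8.idx = "un"  ["un"]
19. n10.lab = 26  [A₁.hot * -1 + 39]
20. n11.cnt = 2  [terminal]
21. n12.cnt = 30  [terminal]
22. n13.cnt = 6  [terminal]
23. n10.wid = -5  [a₁.cnt * -1 + 1]
24. n10.live = "vk"  ["vk"]
25. n14.acc = false  [terminal]
26. n7.cnt = 24  [B.wid + A₁.cnt + 23]
27. n7.hot = 26  [B.wid + 31]
28. n7.idx = "yvk"  ["y" ++ B.live]
29. n15.lab = true  [true]
30. n16.tag = 19  [19]
31. n17.acc = false  [terminal]
32. n18.acc = false  [terminal]
33. n19.cnt = 24  [terminal]
34. n16.cnt = 2  [A.tag * -1 + 21]
35. n16.hot = 25  [g.cnt + 1]
36. n16.idx = "ry"  ["ry"]
37. n20.tag = 14  [A₀.hot + A₀.cnt - 13]
38. n21.cnt = 22  [terminal]
39. n22.cnt = 19  [terminal]
40. n20.cnt = -4  [a₀.cnt * -1 + 18]
41. n20.hot = 16  [a₁.cnt - 3]
42. n20.idx = "qw"  ["qw"]
43. n23.lab = 1  [len(A₀.idx) - 1]
44. n24.cnt = 15  [terminal]
45. n25.cnt = 11  [terminal]
46. n26.cnt = 13  [terminal]
47. n23.wid = 16  [a₁.cnt + 3]
48. n23.live = "rp"  ["rp"]
49. n15.key = false  [S.lab == false]
50. n15.wid = 30  [(if S.lab then A₁.hot else B.wid) + 14]
51. n15.val = true  [A₁.cnt > -5]
52. n2.cnt = 30  [(if S.key then A₁.cnt else A₀.tag) + 36]
53. n2.hot = 8  [A₂.cnt * 2 - 40]
54. n2.idx = "yvkx"  [A₂.idx ++ "x"]
55. n1.key = true  [S.lab == true]
56. n1.wid = 23  [A.cnt - 7]
57. n1.val = true  [A.hot == 8]
58. n0.key = true  [S₁.key and S₀.lab]
59. n0.wid = 29  [S₁.wid * 3 - 40]
60. n0.val = false  [S₁.val == false]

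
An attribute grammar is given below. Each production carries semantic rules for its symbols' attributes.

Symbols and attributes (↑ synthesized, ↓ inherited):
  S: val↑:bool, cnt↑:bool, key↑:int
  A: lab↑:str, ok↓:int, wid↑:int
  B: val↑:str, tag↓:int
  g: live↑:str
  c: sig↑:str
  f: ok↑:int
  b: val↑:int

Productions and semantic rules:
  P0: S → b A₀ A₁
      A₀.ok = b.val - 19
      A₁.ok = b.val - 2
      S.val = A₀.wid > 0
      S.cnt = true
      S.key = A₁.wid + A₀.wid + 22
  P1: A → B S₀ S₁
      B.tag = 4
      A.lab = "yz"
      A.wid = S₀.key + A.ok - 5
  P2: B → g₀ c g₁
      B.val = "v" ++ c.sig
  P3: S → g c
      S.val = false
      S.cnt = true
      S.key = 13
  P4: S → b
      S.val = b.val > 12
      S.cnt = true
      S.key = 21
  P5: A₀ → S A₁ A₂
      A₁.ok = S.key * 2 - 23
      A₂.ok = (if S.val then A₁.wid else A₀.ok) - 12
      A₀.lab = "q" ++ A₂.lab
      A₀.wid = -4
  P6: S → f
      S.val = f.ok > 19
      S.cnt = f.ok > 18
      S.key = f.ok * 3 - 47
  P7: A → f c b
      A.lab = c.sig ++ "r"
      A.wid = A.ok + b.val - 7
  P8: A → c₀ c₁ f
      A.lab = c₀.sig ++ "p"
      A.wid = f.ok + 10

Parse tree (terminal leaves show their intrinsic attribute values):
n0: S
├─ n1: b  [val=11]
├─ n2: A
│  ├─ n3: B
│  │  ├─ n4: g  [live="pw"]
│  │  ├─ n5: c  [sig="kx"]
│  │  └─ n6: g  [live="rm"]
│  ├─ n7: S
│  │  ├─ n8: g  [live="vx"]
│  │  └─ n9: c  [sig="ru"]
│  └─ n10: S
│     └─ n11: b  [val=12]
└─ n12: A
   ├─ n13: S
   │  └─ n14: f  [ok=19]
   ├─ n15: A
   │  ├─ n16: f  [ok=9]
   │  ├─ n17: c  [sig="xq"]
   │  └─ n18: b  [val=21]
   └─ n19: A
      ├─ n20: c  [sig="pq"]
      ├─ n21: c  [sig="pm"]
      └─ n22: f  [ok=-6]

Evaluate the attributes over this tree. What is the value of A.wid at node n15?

11

1. n1.val = 11  [terminal]
2. n2.ok = -8  [b.val - 19]
3. n3.tag = 4  [4]
4. n4.live = "pw"  [terminal]
5. n5.sig = "kx"  [terminal]
6. n6.live = "rm"  [terminal]
7. n3.val = "vkx"  ["v" ++ c.sig]
8. n8.live = "vx"  [terminal]
9. n9.sig = "ru"  [terminal]
10. n7.val = false  [false]
11. n7.cnt = true  [true]
12. n7.key = 13  [13]
13. n11.val = 12  [terminal]
14. n10.val = false  [b.val > 12]
15. n10.cnt = true  [true]
16. n10.key = 21  [21]
17. n2.lab = "yz"  ["yz"]
18. n2.wid = 0  [S₀.key + A.ok - 5]
19. n12.ok = 9  [b.val - 2]
20. n14.ok = 19  [terminal]
21. n13.val = false  [f.ok > 19]
22. n13.cnt = true  [f.ok > 18]
23. n13.key = 10  [f.ok * 3 - 47]
24. n15.ok = -3  [S.key * 2 - 23]
25. n16.ok = 9  [terminal]
26. n17.sig = "xq"  [terminal]
27. n18.val = 21  [terminal]
28. n15.lab = "xqr"  [c.sig ++ "r"]
29. n15.wid = 11  [A.ok + b.val - 7]
30. n19.ok = -3  [(if S.val then A₁.wid else A₀.ok) - 12]
31. n20.sig = "pq"  [terminal]
32. n21.sig = "pm"  [terminal]
33. n22.ok = -6  [terminal]
34. n19.lab = "pqp"  [c₀.sig ++ "p"]
35. n19.wid = 4  [f.ok + 10]
36. n12.lab = "qpqp"  ["q" ++ A₂.lab]
37. n12.wid = -4  [-4]
38. n0.val = false  [A₀.wid > 0]
39. n0.cnt = true  [true]
40. n0.key = 18  [A₁.wid + A₀.wid + 22]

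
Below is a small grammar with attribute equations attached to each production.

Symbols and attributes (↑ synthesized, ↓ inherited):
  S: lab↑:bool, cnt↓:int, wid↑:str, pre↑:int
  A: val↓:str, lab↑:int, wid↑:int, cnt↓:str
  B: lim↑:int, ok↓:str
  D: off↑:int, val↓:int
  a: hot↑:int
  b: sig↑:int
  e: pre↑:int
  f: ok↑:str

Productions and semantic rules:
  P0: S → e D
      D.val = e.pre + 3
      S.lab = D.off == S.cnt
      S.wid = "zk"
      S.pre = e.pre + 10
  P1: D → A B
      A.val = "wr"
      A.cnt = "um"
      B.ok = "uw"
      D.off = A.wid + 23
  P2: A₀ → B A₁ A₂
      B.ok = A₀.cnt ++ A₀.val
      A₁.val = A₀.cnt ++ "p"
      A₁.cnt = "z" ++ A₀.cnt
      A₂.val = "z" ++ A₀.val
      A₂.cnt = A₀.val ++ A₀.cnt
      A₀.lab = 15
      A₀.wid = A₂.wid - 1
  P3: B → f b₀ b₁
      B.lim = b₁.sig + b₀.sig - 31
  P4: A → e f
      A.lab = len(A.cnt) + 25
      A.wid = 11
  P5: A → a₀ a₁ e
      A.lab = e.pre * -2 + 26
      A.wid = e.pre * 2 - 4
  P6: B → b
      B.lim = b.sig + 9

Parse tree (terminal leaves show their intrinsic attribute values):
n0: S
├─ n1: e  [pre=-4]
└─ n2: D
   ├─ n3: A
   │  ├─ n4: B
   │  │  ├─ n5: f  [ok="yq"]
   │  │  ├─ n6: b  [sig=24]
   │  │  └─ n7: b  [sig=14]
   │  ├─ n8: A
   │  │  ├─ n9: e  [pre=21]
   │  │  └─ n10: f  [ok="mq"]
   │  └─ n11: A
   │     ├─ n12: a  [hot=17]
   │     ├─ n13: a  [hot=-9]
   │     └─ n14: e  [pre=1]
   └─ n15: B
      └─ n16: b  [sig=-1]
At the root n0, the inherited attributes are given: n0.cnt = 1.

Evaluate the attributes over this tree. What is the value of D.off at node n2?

1. n0.cnt = 1  [given at root]
2. n1.pre = -4  [terminal]
3. n2.val = -1  [e.pre + 3]
4. n3.val = "wr"  ["wr"]
5. n3.cnt = "um"  ["um"]
6. n4.ok = "umwr"  [A₀.cnt ++ A₀.val]
7. n5.ok = "yq"  [terminal]
8. n6.sig = 24  [terminal]
9. n7.sig = 14  [terminal]
10. n4.lim = 7  [b₁.sig + b₀.sig - 31]
11. n8.val = "ump"  [A₀.cnt ++ "p"]
12. n8.cnt = "zum"  ["z" ++ A₀.cnt]
13. n9.pre = 21  [terminal]
14. n10.ok = "mq"  [terminal]
15. n8.lab = 28  [len(A.cnt) + 25]
16. n8.wid = 11  [11]
17. n11.val = "zwr"  ["z" ++ A₀.val]
18. n11.cnt = "wrum"  [A₀.val ++ A₀.cnt]
19. n12.hot = 17  [terminal]
20. n13.hot = -9  [terminal]
21. n14.pre = 1  [terminal]
22. n11.lab = 24  [e.pre * -2 + 26]
23. n11.wid = -2  [e.pre * 2 - 4]
24. n3.lab = 15  [15]
25. n3.wid = -3  [A₂.wid - 1]
26. n15.ok = "uw"  ["uw"]
27. n16.sig = -1  [terminal]
28. n15.lim = 8  [b.sig + 9]
29. n2.off = 20  [A.wid + 23]
30. n0.lab = false  [D.off == S.cnt]
31. n0.wid = "zk"  ["zk"]
32. n0.pre = 6  [e.pre + 10]

20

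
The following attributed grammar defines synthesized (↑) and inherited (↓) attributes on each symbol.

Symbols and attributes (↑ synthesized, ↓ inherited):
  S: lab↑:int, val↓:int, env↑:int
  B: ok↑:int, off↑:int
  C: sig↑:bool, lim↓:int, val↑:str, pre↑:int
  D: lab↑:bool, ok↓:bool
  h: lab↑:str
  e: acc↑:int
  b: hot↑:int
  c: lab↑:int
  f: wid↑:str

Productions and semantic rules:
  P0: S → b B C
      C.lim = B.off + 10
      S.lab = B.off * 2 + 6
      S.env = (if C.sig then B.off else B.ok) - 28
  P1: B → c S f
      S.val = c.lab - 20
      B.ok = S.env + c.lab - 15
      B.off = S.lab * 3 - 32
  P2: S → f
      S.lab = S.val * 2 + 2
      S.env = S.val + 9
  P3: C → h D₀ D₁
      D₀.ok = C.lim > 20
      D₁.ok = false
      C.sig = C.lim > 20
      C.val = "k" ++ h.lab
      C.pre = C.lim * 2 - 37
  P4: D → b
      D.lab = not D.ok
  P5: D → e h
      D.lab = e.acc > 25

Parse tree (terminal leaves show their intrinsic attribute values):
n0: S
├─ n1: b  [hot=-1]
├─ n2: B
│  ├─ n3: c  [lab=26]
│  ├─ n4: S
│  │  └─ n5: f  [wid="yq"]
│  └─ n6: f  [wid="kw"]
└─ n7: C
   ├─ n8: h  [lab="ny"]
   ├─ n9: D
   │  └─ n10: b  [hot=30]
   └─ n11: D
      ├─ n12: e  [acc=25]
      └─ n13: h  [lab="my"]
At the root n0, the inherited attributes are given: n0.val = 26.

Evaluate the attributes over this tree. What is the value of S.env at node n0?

-2

1. n0.val = 26  [given at root]
2. n1.hot = -1  [terminal]
3. n3.lab = 26  [terminal]
4. n4.val = 6  [c.lab - 20]
5. n5.wid = "yq"  [terminal]
6. n4.lab = 14  [S.val * 2 + 2]
7. n4.env = 15  [S.val + 9]
8. n6.wid = "kw"  [terminal]
9. n2.ok = 26  [S.env + c.lab - 15]
10. n2.off = 10  [S.lab * 3 - 32]
11. n7.lim = 20  [B.off + 10]
12. n8.lab = "ny"  [terminal]
13. n9.ok = false  [C.lim > 20]
14. n10.hot = 30  [terminal]
15. n9.lab = true  [not D.ok]
16. n11.ok = false  [false]
17. n12.acc = 25  [terminal]
18. n13.lab = "my"  [terminal]
19. n11.lab = false  [e.acc > 25]
20. n7.sig = false  [C.lim > 20]
21. n7.val = "kny"  ["k" ++ h.lab]
22. n7.pre = 3  [C.lim * 2 - 37]
23. n0.lab = 26  [B.off * 2 + 6]
24. n0.env = -2  [(if C.sig then B.off else B.ok) - 28]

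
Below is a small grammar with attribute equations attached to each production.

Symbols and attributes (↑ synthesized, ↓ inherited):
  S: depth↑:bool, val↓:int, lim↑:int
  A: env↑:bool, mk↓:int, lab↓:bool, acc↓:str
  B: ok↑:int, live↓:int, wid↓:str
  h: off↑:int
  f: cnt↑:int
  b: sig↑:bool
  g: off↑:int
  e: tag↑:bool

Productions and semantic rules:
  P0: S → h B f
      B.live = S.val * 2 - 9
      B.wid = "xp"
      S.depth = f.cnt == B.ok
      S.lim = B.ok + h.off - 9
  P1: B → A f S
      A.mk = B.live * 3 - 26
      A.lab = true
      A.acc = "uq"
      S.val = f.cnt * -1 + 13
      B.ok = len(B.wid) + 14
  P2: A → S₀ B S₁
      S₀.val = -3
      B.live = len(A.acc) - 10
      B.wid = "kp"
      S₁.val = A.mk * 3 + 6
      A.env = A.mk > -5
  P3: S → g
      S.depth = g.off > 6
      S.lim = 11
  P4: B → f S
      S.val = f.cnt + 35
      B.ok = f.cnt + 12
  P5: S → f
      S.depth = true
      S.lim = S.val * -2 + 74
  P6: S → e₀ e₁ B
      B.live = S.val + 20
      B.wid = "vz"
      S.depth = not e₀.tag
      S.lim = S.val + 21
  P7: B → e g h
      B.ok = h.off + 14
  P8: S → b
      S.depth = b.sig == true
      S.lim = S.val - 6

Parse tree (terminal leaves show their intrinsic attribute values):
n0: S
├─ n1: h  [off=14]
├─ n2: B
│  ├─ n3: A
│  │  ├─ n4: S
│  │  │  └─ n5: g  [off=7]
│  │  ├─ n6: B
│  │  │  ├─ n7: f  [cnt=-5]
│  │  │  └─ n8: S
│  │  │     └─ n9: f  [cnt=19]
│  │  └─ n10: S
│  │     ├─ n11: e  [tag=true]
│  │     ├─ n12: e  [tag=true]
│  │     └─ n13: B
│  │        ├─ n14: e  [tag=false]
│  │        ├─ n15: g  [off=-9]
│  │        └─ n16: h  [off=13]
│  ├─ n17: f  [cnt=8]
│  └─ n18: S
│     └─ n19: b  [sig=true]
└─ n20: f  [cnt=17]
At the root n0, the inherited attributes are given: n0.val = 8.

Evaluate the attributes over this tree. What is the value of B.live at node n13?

11

1. n0.val = 8  [given at root]
2. n1.off = 14  [terminal]
3. n2.live = 7  [S.val * 2 - 9]
4. n2.wid = "xp"  ["xp"]
5. n3.mk = -5  [B.live * 3 - 26]
6. n3.lab = true  [true]
7. n3.acc = "uq"  ["uq"]
8. n4.val = -3  [-3]
9. n5.off = 7  [terminal]
10. n4.depth = true  [g.off > 6]
11. n4.lim = 11  [11]
12. n6.live = -8  [len(A.acc) - 10]
13. n6.wid = "kp"  ["kp"]
14. n7.cnt = -5  [terminal]
15. n8.val = 30  [f.cnt + 35]
16. n9.cnt = 19  [terminal]
17. n8.depth = true  [true]
18. n8.lim = 14  [S.val * -2 + 74]
19. n6.ok = 7  [f.cnt + 12]
20. n10.val = -9  [A.mk * 3 + 6]
21. n11.tag = true  [terminal]
22. n12.tag = true  [terminal]
23. n13.live = 11  [S.val + 20]
24. n13.wid = "vz"  ["vz"]
25. n14.tag = false  [terminal]
26. n15.off = -9  [terminal]
27. n16.off = 13  [terminal]
28. n13.ok = 27  [h.off + 14]
29. n10.depth = false  [not e₀.tag]
30. n10.lim = 12  [S.val + 21]
31. n3.env = false  [A.mk > -5]
32. n17.cnt = 8  [terminal]
33. n18.val = 5  [f.cnt * -1 + 13]
34. n19.sig = true  [terminal]
35. n18.depth = true  [b.sig == true]
36. n18.lim = -1  [S.val - 6]
37. n2.ok = 16  [len(B.wid) + 14]
38. n20.cnt = 17  [terminal]
39. n0.depth = false  [f.cnt == B.ok]
40. n0.lim = 21  [B.ok + h.off - 9]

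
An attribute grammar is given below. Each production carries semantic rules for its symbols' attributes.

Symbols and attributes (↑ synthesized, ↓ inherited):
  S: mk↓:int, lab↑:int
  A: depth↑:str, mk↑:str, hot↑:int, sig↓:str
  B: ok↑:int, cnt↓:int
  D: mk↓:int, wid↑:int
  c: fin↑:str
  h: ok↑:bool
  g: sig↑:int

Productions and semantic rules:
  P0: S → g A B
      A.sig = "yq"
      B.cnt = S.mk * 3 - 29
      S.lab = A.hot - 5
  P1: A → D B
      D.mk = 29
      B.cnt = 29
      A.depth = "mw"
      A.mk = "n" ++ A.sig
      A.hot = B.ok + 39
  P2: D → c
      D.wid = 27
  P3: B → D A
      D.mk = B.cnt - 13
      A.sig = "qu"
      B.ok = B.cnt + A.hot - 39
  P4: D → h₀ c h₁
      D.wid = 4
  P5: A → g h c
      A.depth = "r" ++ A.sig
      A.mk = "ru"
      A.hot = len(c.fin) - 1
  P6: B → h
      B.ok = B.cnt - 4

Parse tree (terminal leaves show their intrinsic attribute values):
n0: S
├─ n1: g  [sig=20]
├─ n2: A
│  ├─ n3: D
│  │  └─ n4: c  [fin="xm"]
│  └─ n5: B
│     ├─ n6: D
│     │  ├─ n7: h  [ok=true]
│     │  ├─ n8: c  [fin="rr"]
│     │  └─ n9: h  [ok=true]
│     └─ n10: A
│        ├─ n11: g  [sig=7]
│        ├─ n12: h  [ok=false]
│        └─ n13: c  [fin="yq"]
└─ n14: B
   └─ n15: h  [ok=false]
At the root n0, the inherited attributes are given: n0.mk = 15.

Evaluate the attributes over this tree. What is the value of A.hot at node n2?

30

1. n0.mk = 15  [given at root]
2. n1.sig = 20  [terminal]
3. n2.sig = "yq"  ["yq"]
4. n3.mk = 29  [29]
5. n4.fin = "xm"  [terminal]
6. n3.wid = 27  [27]
7. n5.cnt = 29  [29]
8. n6.mk = 16  [B.cnt - 13]
9. n7.ok = true  [terminal]
10. n8.fin = "rr"  [terminal]
11. n9.ok = true  [terminal]
12. n6.wid = 4  [4]
13. n10.sig = "qu"  ["qu"]
14. n11.sig = 7  [terminal]
15. n12.ok = false  [terminal]
16. n13.fin = "yq"  [terminal]
17. n10.depth = "rqu"  ["r" ++ A.sig]
18. n10.mk = "ru"  ["ru"]
19. n10.hot = 1  [len(c.fin) - 1]
20. n5.ok = -9  [B.cnt + A.hot - 39]
21. n2.depth = "mw"  ["mw"]
22. n2.mk = "nyq"  ["n" ++ A.sig]
23. n2.hot = 30  [B.ok + 39]
24. n14.cnt = 16  [S.mk * 3 - 29]
25. n15.ok = false  [terminal]
26. n14.ok = 12  [B.cnt - 4]
27. n0.lab = 25  [A.hot - 5]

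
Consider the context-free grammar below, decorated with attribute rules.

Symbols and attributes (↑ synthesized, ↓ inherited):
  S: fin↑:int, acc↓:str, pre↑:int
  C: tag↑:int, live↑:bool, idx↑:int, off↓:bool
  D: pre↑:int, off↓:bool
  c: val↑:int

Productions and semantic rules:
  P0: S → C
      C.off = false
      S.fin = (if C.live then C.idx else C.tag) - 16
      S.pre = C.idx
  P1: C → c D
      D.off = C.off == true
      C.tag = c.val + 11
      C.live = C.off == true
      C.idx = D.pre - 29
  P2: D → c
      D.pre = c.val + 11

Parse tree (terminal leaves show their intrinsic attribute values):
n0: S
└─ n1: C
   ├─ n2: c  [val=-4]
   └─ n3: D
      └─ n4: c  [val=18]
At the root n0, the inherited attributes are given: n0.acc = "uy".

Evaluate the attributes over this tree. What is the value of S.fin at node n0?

1. n0.acc = "uy"  [given at root]
2. n1.off = false  [false]
3. n2.val = -4  [terminal]
4. n3.off = false  [C.off == true]
5. n4.val = 18  [terminal]
6. n3.pre = 29  [c.val + 11]
7. n1.tag = 7  [c.val + 11]
8. n1.live = false  [C.off == true]
9. n1.idx = 0  [D.pre - 29]
10. n0.fin = -9  [(if C.live then C.idx else C.tag) - 16]
11. n0.pre = 0  [C.idx]

-9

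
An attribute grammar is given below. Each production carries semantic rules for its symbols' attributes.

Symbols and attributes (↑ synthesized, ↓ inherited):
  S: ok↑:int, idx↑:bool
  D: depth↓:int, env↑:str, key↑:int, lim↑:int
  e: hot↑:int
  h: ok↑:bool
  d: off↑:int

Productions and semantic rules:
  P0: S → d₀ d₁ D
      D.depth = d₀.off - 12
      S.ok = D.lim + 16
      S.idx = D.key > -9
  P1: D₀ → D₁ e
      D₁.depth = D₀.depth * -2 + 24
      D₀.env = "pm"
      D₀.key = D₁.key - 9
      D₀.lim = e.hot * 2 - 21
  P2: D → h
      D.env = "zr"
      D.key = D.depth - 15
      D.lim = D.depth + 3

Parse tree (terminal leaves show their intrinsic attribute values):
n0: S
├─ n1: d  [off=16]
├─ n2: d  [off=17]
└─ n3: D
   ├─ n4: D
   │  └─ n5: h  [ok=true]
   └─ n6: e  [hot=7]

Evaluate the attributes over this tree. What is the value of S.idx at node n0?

true

1. n1.off = 16  [terminal]
2. n2.off = 17  [terminal]
3. n3.depth = 4  [d₀.off - 12]
4. n4.depth = 16  [D₀.depth * -2 + 24]
5. n5.ok = true  [terminal]
6. n4.env = "zr"  ["zr"]
7. n4.key = 1  [D.depth - 15]
8. n4.lim = 19  [D.depth + 3]
9. n6.hot = 7  [terminal]
10. n3.env = "pm"  ["pm"]
11. n3.key = -8  [D₁.key - 9]
12. n3.lim = -7  [e.hot * 2 - 21]
13. n0.ok = 9  [D.lim + 16]
14. n0.idx = true  [D.key > -9]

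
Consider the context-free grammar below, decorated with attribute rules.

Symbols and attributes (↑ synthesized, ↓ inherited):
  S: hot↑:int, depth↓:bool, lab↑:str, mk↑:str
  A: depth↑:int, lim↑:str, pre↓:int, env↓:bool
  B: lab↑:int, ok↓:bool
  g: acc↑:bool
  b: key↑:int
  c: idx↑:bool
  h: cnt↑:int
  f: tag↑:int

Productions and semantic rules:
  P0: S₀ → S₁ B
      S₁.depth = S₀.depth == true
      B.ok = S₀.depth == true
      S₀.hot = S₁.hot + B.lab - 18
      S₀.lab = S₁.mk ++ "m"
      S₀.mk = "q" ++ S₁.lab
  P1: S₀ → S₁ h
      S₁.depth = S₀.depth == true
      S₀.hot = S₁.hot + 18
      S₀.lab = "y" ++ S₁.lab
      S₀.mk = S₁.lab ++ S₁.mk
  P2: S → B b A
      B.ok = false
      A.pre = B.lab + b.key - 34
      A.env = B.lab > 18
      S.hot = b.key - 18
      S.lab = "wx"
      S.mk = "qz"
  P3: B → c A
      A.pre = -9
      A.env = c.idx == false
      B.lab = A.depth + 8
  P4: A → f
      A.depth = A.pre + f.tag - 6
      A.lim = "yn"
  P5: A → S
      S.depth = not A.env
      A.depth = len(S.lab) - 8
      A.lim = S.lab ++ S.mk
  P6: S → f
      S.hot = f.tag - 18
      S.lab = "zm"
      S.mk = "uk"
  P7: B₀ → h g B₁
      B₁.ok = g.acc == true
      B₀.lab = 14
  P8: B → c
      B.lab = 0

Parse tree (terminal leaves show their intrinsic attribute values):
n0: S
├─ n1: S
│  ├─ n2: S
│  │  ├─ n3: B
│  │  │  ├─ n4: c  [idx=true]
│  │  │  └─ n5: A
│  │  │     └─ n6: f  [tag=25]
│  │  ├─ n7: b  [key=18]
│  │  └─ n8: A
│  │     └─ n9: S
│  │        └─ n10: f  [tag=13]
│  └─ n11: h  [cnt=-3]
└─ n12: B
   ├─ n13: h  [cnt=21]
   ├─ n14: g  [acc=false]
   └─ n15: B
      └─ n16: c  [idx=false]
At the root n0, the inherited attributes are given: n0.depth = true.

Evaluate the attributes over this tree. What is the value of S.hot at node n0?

1. n0.depth = true  [given at root]
2. n1.depth = true  [S₀.depth == true]
3. n2.depth = true  [S₀.depth == true]
4. n3.ok = false  [false]
5. n4.idx = true  [terminal]
6. n5.pre = -9  [-9]
7. n5.env = false  [c.idx == false]
8. n6.tag = 25  [terminal]
9. n5.depth = 10  [A.pre + f.tag - 6]
10. n5.lim = "yn"  ["yn"]
11. n3.lab = 18  [A.depth + 8]
12. n7.key = 18  [terminal]
13. n8.pre = 2  [B.lab + b.key - 34]
14. n8.env = false  [B.lab > 18]
15. n9.depth = true  [not A.env]
16. n10.tag = 13  [terminal]
17. n9.hot = -5  [f.tag - 18]
18. n9.lab = "zm"  ["zm"]
19. n9.mk = "uk"  ["uk"]
20. n8.depth = -6  [len(S.lab) - 8]
21. n8.lim = "zmuk"  [S.lab ++ S.mk]
22. n2.hot = 0  [b.key - 18]
23. n2.lab = "wx"  ["wx"]
24. n2.mk = "qz"  ["qz"]
25. n11.cnt = -3  [terminal]
26. n1.hot = 18  [S₁.hot + 18]
27. n1.lab = "ywx"  ["y" ++ S₁.lab]
28. n1.mk = "wxqz"  [S₁.lab ++ S₁.mk]
29. n12.ok = true  [S₀.depth == true]
30. n13.cnt = 21  [terminal]
31. n14.acc = false  [terminal]
32. n15.ok = false  [g.acc == true]
33. n16.idx = false  [terminal]
34. n15.lab = 0  [0]
35. n12.lab = 14  [14]
36. n0.hot = 14  [S₁.hot + B.lab - 18]
37. n0.lab = "wxqzm"  [S₁.mk ++ "m"]
38. n0.mk = "qywx"  ["q" ++ S₁.lab]

14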